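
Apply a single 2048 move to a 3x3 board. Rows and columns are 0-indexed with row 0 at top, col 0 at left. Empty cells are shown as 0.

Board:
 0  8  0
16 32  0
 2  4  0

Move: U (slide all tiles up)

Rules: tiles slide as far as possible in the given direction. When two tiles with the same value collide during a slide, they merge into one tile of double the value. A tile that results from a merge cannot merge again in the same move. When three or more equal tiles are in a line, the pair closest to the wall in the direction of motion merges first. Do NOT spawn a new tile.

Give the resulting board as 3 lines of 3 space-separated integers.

Slide up:
col 0: [0, 16, 2] -> [16, 2, 0]
col 1: [8, 32, 4] -> [8, 32, 4]
col 2: [0, 0, 0] -> [0, 0, 0]

Answer: 16  8  0
 2 32  0
 0  4  0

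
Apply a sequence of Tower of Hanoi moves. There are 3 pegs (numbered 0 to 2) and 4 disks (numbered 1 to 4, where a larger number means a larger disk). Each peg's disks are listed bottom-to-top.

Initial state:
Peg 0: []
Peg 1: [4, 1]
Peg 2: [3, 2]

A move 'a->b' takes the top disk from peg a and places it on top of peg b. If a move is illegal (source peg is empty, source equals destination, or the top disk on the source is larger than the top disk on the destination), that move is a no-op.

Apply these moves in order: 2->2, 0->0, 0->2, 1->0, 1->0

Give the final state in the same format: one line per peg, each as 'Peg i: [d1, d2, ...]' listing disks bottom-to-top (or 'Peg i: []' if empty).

After move 1 (2->2):
Peg 0: []
Peg 1: [4, 1]
Peg 2: [3, 2]

After move 2 (0->0):
Peg 0: []
Peg 1: [4, 1]
Peg 2: [3, 2]

After move 3 (0->2):
Peg 0: []
Peg 1: [4, 1]
Peg 2: [3, 2]

After move 4 (1->0):
Peg 0: [1]
Peg 1: [4]
Peg 2: [3, 2]

After move 5 (1->0):
Peg 0: [1]
Peg 1: [4]
Peg 2: [3, 2]

Answer: Peg 0: [1]
Peg 1: [4]
Peg 2: [3, 2]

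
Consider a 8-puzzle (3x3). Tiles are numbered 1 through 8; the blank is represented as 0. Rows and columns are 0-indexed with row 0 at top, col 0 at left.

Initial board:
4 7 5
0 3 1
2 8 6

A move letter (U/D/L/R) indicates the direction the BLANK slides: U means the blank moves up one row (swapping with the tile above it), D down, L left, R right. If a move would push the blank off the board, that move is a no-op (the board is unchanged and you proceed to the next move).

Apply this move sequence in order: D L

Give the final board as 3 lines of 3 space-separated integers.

Answer: 4 7 5
2 3 1
0 8 6

Derivation:
After move 1 (D):
4 7 5
2 3 1
0 8 6

After move 2 (L):
4 7 5
2 3 1
0 8 6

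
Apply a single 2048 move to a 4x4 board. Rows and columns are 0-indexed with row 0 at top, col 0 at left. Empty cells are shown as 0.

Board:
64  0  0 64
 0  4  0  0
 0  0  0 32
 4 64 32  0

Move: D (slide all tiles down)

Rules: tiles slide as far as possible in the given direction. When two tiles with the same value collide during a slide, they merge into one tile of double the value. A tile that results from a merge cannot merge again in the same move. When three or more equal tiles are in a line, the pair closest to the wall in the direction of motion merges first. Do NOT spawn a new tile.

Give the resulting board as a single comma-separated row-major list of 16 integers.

Answer: 0, 0, 0, 0, 0, 0, 0, 0, 64, 4, 0, 64, 4, 64, 32, 32

Derivation:
Slide down:
col 0: [64, 0, 0, 4] -> [0, 0, 64, 4]
col 1: [0, 4, 0, 64] -> [0, 0, 4, 64]
col 2: [0, 0, 0, 32] -> [0, 0, 0, 32]
col 3: [64, 0, 32, 0] -> [0, 0, 64, 32]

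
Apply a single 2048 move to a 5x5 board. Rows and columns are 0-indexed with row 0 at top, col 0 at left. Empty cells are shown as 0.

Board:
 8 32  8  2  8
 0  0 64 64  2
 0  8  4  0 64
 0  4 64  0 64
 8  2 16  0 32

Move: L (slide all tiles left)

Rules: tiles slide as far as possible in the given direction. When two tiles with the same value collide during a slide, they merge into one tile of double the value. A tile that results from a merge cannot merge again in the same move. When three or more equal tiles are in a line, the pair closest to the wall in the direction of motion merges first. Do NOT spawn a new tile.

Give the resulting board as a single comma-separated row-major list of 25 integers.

Slide left:
row 0: [8, 32, 8, 2, 8] -> [8, 32, 8, 2, 8]
row 1: [0, 0, 64, 64, 2] -> [128, 2, 0, 0, 0]
row 2: [0, 8, 4, 0, 64] -> [8, 4, 64, 0, 0]
row 3: [0, 4, 64, 0, 64] -> [4, 128, 0, 0, 0]
row 4: [8, 2, 16, 0, 32] -> [8, 2, 16, 32, 0]

Answer: 8, 32, 8, 2, 8, 128, 2, 0, 0, 0, 8, 4, 64, 0, 0, 4, 128, 0, 0, 0, 8, 2, 16, 32, 0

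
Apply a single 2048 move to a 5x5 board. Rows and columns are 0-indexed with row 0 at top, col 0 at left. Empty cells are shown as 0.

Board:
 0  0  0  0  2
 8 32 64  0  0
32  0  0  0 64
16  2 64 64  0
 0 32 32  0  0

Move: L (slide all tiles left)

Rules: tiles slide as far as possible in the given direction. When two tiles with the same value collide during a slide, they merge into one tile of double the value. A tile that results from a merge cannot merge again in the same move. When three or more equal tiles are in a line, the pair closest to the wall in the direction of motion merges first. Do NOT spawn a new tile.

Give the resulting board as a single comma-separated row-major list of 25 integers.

Slide left:
row 0: [0, 0, 0, 0, 2] -> [2, 0, 0, 0, 0]
row 1: [8, 32, 64, 0, 0] -> [8, 32, 64, 0, 0]
row 2: [32, 0, 0, 0, 64] -> [32, 64, 0, 0, 0]
row 3: [16, 2, 64, 64, 0] -> [16, 2, 128, 0, 0]
row 4: [0, 32, 32, 0, 0] -> [64, 0, 0, 0, 0]

Answer: 2, 0, 0, 0, 0, 8, 32, 64, 0, 0, 32, 64, 0, 0, 0, 16, 2, 128, 0, 0, 64, 0, 0, 0, 0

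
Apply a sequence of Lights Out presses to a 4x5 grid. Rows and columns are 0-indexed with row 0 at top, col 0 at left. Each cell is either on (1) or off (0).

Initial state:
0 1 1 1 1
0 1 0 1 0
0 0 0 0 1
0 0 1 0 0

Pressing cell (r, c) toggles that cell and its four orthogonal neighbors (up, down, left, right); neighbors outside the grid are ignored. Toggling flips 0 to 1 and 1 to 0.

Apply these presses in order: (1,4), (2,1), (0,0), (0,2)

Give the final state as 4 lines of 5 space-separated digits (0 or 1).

Answer: 1 1 0 0 0
1 0 1 0 1
1 1 1 0 0
0 1 1 0 0

Derivation:
After press 1 at (1,4):
0 1 1 1 0
0 1 0 0 1
0 0 0 0 0
0 0 1 0 0

After press 2 at (2,1):
0 1 1 1 0
0 0 0 0 1
1 1 1 0 0
0 1 1 0 0

After press 3 at (0,0):
1 0 1 1 0
1 0 0 0 1
1 1 1 0 0
0 1 1 0 0

After press 4 at (0,2):
1 1 0 0 0
1 0 1 0 1
1 1 1 0 0
0 1 1 0 0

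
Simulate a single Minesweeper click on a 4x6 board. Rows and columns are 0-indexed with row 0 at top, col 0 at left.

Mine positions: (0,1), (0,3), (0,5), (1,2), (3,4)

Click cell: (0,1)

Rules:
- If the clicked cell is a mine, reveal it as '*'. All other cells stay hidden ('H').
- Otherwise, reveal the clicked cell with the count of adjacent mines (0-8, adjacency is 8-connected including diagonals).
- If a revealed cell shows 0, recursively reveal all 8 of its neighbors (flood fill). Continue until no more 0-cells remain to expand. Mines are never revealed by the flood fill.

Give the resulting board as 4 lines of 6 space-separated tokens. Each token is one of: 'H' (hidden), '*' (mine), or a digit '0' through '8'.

H * H H H H
H H H H H H
H H H H H H
H H H H H H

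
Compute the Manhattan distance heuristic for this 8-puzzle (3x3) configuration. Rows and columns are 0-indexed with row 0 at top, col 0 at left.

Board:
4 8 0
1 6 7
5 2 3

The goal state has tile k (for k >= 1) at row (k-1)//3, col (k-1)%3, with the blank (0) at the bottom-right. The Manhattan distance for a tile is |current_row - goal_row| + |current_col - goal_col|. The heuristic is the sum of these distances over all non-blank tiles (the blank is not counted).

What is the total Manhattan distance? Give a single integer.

Answer: 14

Derivation:
Tile 4: (0,0)->(1,0) = 1
Tile 8: (0,1)->(2,1) = 2
Tile 1: (1,0)->(0,0) = 1
Tile 6: (1,1)->(1,2) = 1
Tile 7: (1,2)->(2,0) = 3
Tile 5: (2,0)->(1,1) = 2
Tile 2: (2,1)->(0,1) = 2
Tile 3: (2,2)->(0,2) = 2
Sum: 1 + 2 + 1 + 1 + 3 + 2 + 2 + 2 = 14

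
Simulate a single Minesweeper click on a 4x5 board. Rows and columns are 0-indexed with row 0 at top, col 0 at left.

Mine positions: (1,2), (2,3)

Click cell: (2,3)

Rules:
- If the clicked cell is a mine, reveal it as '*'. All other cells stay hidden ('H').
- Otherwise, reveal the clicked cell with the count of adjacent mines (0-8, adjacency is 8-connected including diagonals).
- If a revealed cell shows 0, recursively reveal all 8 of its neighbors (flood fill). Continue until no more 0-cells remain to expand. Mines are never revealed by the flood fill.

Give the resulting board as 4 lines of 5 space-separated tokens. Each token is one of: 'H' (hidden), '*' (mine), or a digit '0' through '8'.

H H H H H
H H H H H
H H H * H
H H H H H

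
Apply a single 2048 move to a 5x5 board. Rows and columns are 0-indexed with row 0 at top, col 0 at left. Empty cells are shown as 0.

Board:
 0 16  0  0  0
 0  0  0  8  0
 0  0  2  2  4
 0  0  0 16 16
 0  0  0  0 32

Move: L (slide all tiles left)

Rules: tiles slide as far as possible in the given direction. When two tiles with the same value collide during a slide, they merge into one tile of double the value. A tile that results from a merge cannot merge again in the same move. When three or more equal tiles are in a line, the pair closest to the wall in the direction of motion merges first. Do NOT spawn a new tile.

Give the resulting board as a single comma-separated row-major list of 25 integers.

Slide left:
row 0: [0, 16, 0, 0, 0] -> [16, 0, 0, 0, 0]
row 1: [0, 0, 0, 8, 0] -> [8, 0, 0, 0, 0]
row 2: [0, 0, 2, 2, 4] -> [4, 4, 0, 0, 0]
row 3: [0, 0, 0, 16, 16] -> [32, 0, 0, 0, 0]
row 4: [0, 0, 0, 0, 32] -> [32, 0, 0, 0, 0]

Answer: 16, 0, 0, 0, 0, 8, 0, 0, 0, 0, 4, 4, 0, 0, 0, 32, 0, 0, 0, 0, 32, 0, 0, 0, 0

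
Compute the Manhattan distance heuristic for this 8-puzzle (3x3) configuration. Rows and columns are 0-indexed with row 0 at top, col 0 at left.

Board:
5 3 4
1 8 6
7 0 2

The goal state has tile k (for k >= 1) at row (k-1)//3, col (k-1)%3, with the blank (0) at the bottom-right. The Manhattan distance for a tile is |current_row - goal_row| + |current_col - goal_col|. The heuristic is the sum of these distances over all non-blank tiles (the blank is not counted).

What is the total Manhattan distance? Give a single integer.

Tile 5: (0,0)->(1,1) = 2
Tile 3: (0,1)->(0,2) = 1
Tile 4: (0,2)->(1,0) = 3
Tile 1: (1,0)->(0,0) = 1
Tile 8: (1,1)->(2,1) = 1
Tile 6: (1,2)->(1,2) = 0
Tile 7: (2,0)->(2,0) = 0
Tile 2: (2,2)->(0,1) = 3
Sum: 2 + 1 + 3 + 1 + 1 + 0 + 0 + 3 = 11

Answer: 11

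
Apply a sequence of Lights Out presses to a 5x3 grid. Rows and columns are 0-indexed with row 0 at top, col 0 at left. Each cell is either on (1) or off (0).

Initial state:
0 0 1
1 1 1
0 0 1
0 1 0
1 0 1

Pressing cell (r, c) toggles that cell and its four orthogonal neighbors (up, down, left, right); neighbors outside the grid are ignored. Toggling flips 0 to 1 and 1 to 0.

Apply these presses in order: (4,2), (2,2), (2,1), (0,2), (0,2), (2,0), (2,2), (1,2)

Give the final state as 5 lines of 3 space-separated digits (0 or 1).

After press 1 at (4,2):
0 0 1
1 1 1
0 0 1
0 1 1
1 1 0

After press 2 at (2,2):
0 0 1
1 1 0
0 1 0
0 1 0
1 1 0

After press 3 at (2,1):
0 0 1
1 0 0
1 0 1
0 0 0
1 1 0

After press 4 at (0,2):
0 1 0
1 0 1
1 0 1
0 0 0
1 1 0

After press 5 at (0,2):
0 0 1
1 0 0
1 0 1
0 0 0
1 1 0

After press 6 at (2,0):
0 0 1
0 0 0
0 1 1
1 0 0
1 1 0

After press 7 at (2,2):
0 0 1
0 0 1
0 0 0
1 0 1
1 1 0

After press 8 at (1,2):
0 0 0
0 1 0
0 0 1
1 0 1
1 1 0

Answer: 0 0 0
0 1 0
0 0 1
1 0 1
1 1 0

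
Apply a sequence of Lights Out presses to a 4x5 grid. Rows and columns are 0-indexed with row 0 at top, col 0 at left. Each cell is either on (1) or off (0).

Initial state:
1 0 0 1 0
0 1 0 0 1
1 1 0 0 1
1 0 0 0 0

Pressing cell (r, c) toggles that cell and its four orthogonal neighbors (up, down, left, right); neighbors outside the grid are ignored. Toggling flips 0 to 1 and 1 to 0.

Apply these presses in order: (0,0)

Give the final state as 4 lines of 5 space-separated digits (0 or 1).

After press 1 at (0,0):
0 1 0 1 0
1 1 0 0 1
1 1 0 0 1
1 0 0 0 0

Answer: 0 1 0 1 0
1 1 0 0 1
1 1 0 0 1
1 0 0 0 0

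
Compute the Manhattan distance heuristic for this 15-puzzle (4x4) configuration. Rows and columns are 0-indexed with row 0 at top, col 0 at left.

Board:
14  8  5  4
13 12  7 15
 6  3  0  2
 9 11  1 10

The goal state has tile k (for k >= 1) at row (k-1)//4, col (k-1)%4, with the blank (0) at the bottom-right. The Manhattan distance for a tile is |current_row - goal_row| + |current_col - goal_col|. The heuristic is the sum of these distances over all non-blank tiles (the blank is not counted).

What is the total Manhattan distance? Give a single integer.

Answer: 38

Derivation:
Tile 14: (0,0)->(3,1) = 4
Tile 8: (0,1)->(1,3) = 3
Tile 5: (0,2)->(1,0) = 3
Tile 4: (0,3)->(0,3) = 0
Tile 13: (1,0)->(3,0) = 2
Tile 12: (1,1)->(2,3) = 3
Tile 7: (1,2)->(1,2) = 0
Tile 15: (1,3)->(3,2) = 3
Tile 6: (2,0)->(1,1) = 2
Tile 3: (2,1)->(0,2) = 3
Tile 2: (2,3)->(0,1) = 4
Tile 9: (3,0)->(2,0) = 1
Tile 11: (3,1)->(2,2) = 2
Tile 1: (3,2)->(0,0) = 5
Tile 10: (3,3)->(2,1) = 3
Sum: 4 + 3 + 3 + 0 + 2 + 3 + 0 + 3 + 2 + 3 + 4 + 1 + 2 + 5 + 3 = 38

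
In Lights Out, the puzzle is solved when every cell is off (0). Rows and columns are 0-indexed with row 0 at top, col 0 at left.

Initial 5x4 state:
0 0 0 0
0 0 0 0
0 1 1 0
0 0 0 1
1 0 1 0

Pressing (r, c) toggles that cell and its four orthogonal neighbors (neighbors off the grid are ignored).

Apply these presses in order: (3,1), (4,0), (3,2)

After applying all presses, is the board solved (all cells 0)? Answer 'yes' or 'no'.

After press 1 at (3,1):
0 0 0 0
0 0 0 0
0 0 1 0
1 1 1 1
1 1 1 0

After press 2 at (4,0):
0 0 0 0
0 0 0 0
0 0 1 0
0 1 1 1
0 0 1 0

After press 3 at (3,2):
0 0 0 0
0 0 0 0
0 0 0 0
0 0 0 0
0 0 0 0

Lights still on: 0

Answer: yes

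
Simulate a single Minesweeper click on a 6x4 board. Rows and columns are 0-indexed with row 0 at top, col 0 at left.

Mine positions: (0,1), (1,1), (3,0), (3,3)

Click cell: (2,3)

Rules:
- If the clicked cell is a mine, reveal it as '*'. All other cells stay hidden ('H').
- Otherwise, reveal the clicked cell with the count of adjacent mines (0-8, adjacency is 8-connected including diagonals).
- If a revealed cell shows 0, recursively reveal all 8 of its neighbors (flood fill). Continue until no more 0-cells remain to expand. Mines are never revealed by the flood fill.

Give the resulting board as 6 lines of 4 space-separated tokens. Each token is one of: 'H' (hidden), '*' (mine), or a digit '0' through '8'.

H H H H
H H H H
H H H 1
H H H H
H H H H
H H H H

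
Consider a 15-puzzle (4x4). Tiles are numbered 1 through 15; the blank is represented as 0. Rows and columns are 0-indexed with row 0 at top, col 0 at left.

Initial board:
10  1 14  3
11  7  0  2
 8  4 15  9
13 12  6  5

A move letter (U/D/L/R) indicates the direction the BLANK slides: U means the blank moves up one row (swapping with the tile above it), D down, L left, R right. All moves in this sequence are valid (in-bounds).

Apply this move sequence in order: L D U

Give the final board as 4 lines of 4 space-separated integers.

Answer: 10  1 14  3
11  0  7  2
 8  4 15  9
13 12  6  5

Derivation:
After move 1 (L):
10  1 14  3
11  0  7  2
 8  4 15  9
13 12  6  5

After move 2 (D):
10  1 14  3
11  4  7  2
 8  0 15  9
13 12  6  5

After move 3 (U):
10  1 14  3
11  0  7  2
 8  4 15  9
13 12  6  5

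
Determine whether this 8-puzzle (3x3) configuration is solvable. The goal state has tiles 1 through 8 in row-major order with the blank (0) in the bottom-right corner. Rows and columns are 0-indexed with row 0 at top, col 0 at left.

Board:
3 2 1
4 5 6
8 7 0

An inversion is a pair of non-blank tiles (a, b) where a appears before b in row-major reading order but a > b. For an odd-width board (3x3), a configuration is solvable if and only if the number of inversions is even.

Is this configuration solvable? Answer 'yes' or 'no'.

Inversions (pairs i<j in row-major order where tile[i] > tile[j] > 0): 4
4 is even, so the puzzle is solvable.

Answer: yes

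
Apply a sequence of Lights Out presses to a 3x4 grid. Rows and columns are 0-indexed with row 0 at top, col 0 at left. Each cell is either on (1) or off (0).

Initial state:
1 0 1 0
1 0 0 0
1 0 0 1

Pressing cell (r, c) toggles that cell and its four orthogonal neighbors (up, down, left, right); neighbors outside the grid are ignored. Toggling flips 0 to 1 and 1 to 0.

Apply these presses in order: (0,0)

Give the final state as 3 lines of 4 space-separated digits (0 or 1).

After press 1 at (0,0):
0 1 1 0
0 0 0 0
1 0 0 1

Answer: 0 1 1 0
0 0 0 0
1 0 0 1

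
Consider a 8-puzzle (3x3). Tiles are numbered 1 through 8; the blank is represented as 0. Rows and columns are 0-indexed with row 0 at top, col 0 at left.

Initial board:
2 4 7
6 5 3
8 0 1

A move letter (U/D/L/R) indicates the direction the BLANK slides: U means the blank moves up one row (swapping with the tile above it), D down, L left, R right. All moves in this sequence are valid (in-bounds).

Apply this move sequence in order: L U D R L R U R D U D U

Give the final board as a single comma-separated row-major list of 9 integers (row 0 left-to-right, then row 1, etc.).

Answer: 2, 4, 7, 6, 3, 0, 8, 5, 1

Derivation:
After move 1 (L):
2 4 7
6 5 3
0 8 1

After move 2 (U):
2 4 7
0 5 3
6 8 1

After move 3 (D):
2 4 7
6 5 3
0 8 1

After move 4 (R):
2 4 7
6 5 3
8 0 1

After move 5 (L):
2 4 7
6 5 3
0 8 1

After move 6 (R):
2 4 7
6 5 3
8 0 1

After move 7 (U):
2 4 7
6 0 3
8 5 1

After move 8 (R):
2 4 7
6 3 0
8 5 1

After move 9 (D):
2 4 7
6 3 1
8 5 0

After move 10 (U):
2 4 7
6 3 0
8 5 1

After move 11 (D):
2 4 7
6 3 1
8 5 0

After move 12 (U):
2 4 7
6 3 0
8 5 1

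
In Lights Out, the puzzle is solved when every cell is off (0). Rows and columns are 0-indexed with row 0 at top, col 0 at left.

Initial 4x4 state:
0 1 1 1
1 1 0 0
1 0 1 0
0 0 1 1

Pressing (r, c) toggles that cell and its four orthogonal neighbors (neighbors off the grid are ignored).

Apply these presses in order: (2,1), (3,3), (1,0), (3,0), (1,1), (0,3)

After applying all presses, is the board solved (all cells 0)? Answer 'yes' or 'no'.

After press 1 at (2,1):
0 1 1 1
1 0 0 0
0 1 0 0
0 1 1 1

After press 2 at (3,3):
0 1 1 1
1 0 0 0
0 1 0 1
0 1 0 0

After press 3 at (1,0):
1 1 1 1
0 1 0 0
1 1 0 1
0 1 0 0

After press 4 at (3,0):
1 1 1 1
0 1 0 0
0 1 0 1
1 0 0 0

After press 5 at (1,1):
1 0 1 1
1 0 1 0
0 0 0 1
1 0 0 0

After press 6 at (0,3):
1 0 0 0
1 0 1 1
0 0 0 1
1 0 0 0

Lights still on: 6

Answer: no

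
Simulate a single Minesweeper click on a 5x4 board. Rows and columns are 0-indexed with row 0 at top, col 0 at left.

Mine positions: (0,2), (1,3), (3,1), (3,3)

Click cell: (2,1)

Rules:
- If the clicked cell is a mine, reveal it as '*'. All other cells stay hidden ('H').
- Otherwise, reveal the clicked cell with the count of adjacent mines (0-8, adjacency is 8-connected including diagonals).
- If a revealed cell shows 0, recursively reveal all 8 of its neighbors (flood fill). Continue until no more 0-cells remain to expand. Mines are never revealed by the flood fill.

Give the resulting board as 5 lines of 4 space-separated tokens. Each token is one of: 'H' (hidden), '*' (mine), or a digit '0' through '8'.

H H H H
H H H H
H 1 H H
H H H H
H H H H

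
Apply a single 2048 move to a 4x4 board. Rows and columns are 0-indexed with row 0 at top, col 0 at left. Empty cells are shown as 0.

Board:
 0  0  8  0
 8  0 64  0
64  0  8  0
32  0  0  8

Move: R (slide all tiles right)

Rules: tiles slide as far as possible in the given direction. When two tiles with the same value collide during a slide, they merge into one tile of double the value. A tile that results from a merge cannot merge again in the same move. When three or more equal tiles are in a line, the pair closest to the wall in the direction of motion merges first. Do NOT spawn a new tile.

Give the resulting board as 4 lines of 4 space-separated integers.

Answer:  0  0  0  8
 0  0  8 64
 0  0 64  8
 0  0 32  8

Derivation:
Slide right:
row 0: [0, 0, 8, 0] -> [0, 0, 0, 8]
row 1: [8, 0, 64, 0] -> [0, 0, 8, 64]
row 2: [64, 0, 8, 0] -> [0, 0, 64, 8]
row 3: [32, 0, 0, 8] -> [0, 0, 32, 8]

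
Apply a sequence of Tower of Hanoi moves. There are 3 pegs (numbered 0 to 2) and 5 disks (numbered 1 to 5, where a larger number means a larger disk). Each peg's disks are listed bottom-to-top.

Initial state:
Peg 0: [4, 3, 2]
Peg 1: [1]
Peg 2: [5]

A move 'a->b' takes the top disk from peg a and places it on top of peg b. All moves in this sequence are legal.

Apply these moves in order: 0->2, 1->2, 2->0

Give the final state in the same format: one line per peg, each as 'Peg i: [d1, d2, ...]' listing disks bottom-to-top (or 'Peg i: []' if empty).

After move 1 (0->2):
Peg 0: [4, 3]
Peg 1: [1]
Peg 2: [5, 2]

After move 2 (1->2):
Peg 0: [4, 3]
Peg 1: []
Peg 2: [5, 2, 1]

After move 3 (2->0):
Peg 0: [4, 3, 1]
Peg 1: []
Peg 2: [5, 2]

Answer: Peg 0: [4, 3, 1]
Peg 1: []
Peg 2: [5, 2]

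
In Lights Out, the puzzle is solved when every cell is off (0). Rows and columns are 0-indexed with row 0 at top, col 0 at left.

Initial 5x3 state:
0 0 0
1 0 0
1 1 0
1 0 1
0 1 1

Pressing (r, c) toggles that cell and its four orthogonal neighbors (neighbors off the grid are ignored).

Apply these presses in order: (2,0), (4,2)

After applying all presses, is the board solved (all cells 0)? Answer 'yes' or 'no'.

After press 1 at (2,0):
0 0 0
0 0 0
0 0 0
0 0 1
0 1 1

After press 2 at (4,2):
0 0 0
0 0 0
0 0 0
0 0 0
0 0 0

Lights still on: 0

Answer: yes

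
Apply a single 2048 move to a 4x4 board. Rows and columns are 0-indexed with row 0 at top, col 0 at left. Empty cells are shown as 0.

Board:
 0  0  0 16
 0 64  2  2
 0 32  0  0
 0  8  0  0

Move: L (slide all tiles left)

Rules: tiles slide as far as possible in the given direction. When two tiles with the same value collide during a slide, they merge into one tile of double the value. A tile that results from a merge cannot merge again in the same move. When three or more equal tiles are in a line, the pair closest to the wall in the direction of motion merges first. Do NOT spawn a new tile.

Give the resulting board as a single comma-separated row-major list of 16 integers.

Answer: 16, 0, 0, 0, 64, 4, 0, 0, 32, 0, 0, 0, 8, 0, 0, 0

Derivation:
Slide left:
row 0: [0, 0, 0, 16] -> [16, 0, 0, 0]
row 1: [0, 64, 2, 2] -> [64, 4, 0, 0]
row 2: [0, 32, 0, 0] -> [32, 0, 0, 0]
row 3: [0, 8, 0, 0] -> [8, 0, 0, 0]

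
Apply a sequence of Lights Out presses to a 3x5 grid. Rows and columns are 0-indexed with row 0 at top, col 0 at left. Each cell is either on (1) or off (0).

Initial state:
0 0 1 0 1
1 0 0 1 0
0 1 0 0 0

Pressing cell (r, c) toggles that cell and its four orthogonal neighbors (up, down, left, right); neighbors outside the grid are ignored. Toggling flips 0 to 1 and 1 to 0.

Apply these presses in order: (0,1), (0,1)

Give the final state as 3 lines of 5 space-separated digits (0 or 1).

After press 1 at (0,1):
1 1 0 0 1
1 1 0 1 0
0 1 0 0 0

After press 2 at (0,1):
0 0 1 0 1
1 0 0 1 0
0 1 0 0 0

Answer: 0 0 1 0 1
1 0 0 1 0
0 1 0 0 0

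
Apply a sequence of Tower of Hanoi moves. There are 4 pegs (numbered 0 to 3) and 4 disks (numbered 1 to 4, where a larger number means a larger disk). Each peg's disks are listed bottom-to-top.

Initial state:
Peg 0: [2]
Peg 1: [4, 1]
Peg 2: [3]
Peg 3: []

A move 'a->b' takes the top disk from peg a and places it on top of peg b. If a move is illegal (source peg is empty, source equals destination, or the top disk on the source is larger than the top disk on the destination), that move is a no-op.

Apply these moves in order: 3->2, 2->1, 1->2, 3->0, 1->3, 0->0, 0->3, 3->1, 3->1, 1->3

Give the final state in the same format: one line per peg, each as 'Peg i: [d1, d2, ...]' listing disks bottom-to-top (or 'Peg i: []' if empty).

After move 1 (3->2):
Peg 0: [2]
Peg 1: [4, 1]
Peg 2: [3]
Peg 3: []

After move 2 (2->1):
Peg 0: [2]
Peg 1: [4, 1]
Peg 2: [3]
Peg 3: []

After move 3 (1->2):
Peg 0: [2]
Peg 1: [4]
Peg 2: [3, 1]
Peg 3: []

After move 4 (3->0):
Peg 0: [2]
Peg 1: [4]
Peg 2: [3, 1]
Peg 3: []

After move 5 (1->3):
Peg 0: [2]
Peg 1: []
Peg 2: [3, 1]
Peg 3: [4]

After move 6 (0->0):
Peg 0: [2]
Peg 1: []
Peg 2: [3, 1]
Peg 3: [4]

After move 7 (0->3):
Peg 0: []
Peg 1: []
Peg 2: [3, 1]
Peg 3: [4, 2]

After move 8 (3->1):
Peg 0: []
Peg 1: [2]
Peg 2: [3, 1]
Peg 3: [4]

After move 9 (3->1):
Peg 0: []
Peg 1: [2]
Peg 2: [3, 1]
Peg 3: [4]

After move 10 (1->3):
Peg 0: []
Peg 1: []
Peg 2: [3, 1]
Peg 3: [4, 2]

Answer: Peg 0: []
Peg 1: []
Peg 2: [3, 1]
Peg 3: [4, 2]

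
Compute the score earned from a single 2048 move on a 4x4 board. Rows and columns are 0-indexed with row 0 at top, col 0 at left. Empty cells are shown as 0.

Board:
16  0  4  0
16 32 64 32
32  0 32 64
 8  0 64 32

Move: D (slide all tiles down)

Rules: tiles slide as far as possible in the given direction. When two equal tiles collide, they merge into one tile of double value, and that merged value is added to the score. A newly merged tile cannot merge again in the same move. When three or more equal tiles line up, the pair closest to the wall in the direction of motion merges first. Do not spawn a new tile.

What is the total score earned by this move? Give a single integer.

Answer: 32

Derivation:
Slide down:
col 0: [16, 16, 32, 8] -> [0, 32, 32, 8]  score +32 (running 32)
col 1: [0, 32, 0, 0] -> [0, 0, 0, 32]  score +0 (running 32)
col 2: [4, 64, 32, 64] -> [4, 64, 32, 64]  score +0 (running 32)
col 3: [0, 32, 64, 32] -> [0, 32, 64, 32]  score +0 (running 32)
Board after move:
 0  0  4  0
32  0 64 32
32  0 32 64
 8 32 64 32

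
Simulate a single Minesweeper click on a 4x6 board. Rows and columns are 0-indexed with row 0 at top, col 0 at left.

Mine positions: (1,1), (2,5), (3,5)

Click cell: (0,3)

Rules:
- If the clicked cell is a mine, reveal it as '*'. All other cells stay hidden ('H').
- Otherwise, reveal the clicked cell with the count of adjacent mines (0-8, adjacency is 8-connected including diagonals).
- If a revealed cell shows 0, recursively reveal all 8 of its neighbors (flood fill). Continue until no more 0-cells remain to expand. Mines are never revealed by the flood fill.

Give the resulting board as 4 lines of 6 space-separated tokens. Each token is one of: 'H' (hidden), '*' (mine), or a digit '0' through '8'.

H H 1 0 0 0
H H 1 0 1 1
1 1 1 0 2 H
0 0 0 0 2 H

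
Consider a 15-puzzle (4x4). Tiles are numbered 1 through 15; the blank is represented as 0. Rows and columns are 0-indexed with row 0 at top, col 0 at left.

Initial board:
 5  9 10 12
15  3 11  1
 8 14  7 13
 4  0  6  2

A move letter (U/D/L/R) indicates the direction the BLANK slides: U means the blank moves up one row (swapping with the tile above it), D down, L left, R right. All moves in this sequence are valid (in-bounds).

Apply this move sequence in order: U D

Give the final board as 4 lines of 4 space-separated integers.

After move 1 (U):
 5  9 10 12
15  3 11  1
 8  0  7 13
 4 14  6  2

After move 2 (D):
 5  9 10 12
15  3 11  1
 8 14  7 13
 4  0  6  2

Answer:  5  9 10 12
15  3 11  1
 8 14  7 13
 4  0  6  2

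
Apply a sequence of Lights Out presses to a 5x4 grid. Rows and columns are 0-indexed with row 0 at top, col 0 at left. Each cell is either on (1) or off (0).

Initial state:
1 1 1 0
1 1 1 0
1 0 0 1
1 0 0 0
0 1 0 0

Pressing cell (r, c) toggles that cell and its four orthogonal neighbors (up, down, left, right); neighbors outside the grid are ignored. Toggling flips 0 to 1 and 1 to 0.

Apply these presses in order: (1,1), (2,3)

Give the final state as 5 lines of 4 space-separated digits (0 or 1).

Answer: 1 0 1 0
0 0 0 1
1 1 1 0
1 0 0 1
0 1 0 0

Derivation:
After press 1 at (1,1):
1 0 1 0
0 0 0 0
1 1 0 1
1 0 0 0
0 1 0 0

After press 2 at (2,3):
1 0 1 0
0 0 0 1
1 1 1 0
1 0 0 1
0 1 0 0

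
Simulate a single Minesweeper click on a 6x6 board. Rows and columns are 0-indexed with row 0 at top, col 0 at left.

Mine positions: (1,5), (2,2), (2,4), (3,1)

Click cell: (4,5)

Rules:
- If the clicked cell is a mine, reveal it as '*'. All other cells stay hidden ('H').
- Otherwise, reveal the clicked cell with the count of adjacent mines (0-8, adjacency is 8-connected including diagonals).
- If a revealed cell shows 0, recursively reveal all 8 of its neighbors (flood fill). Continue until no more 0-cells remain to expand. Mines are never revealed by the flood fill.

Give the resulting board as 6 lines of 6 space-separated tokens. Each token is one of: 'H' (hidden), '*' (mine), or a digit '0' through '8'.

H H H H H H
H H H H H H
H H H H H H
H H 2 2 1 1
1 1 1 0 0 0
0 0 0 0 0 0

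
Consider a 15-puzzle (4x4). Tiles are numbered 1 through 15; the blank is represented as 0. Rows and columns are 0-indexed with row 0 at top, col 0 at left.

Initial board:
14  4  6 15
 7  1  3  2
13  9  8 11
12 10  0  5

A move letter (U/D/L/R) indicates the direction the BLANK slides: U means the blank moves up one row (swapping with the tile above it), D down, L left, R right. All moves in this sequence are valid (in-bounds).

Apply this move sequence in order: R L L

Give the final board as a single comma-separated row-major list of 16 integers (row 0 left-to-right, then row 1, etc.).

Answer: 14, 4, 6, 15, 7, 1, 3, 2, 13, 9, 8, 11, 12, 0, 10, 5

Derivation:
After move 1 (R):
14  4  6 15
 7  1  3  2
13  9  8 11
12 10  5  0

After move 2 (L):
14  4  6 15
 7  1  3  2
13  9  8 11
12 10  0  5

After move 3 (L):
14  4  6 15
 7  1  3  2
13  9  8 11
12  0 10  5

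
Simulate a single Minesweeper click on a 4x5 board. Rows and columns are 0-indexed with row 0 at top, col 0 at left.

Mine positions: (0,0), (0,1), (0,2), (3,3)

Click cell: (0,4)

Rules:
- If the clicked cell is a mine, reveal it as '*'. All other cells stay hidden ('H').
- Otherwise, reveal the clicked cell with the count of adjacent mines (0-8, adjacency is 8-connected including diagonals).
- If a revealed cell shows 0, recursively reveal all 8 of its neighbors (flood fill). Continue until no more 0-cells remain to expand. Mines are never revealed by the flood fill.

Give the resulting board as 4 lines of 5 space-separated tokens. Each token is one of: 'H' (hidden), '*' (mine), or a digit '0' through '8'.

H H H 1 0
H H H 1 0
H H H 1 1
H H H H H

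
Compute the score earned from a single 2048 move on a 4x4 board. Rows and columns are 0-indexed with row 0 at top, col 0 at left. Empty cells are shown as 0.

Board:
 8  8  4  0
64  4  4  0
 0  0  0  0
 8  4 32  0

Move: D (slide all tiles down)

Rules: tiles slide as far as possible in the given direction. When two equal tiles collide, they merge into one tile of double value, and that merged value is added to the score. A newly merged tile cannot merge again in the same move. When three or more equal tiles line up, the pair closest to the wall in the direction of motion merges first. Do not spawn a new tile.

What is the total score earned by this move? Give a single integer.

Slide down:
col 0: [8, 64, 0, 8] -> [0, 8, 64, 8]  score +0 (running 0)
col 1: [8, 4, 0, 4] -> [0, 0, 8, 8]  score +8 (running 8)
col 2: [4, 4, 0, 32] -> [0, 0, 8, 32]  score +8 (running 16)
col 3: [0, 0, 0, 0] -> [0, 0, 0, 0]  score +0 (running 16)
Board after move:
 0  0  0  0
 8  0  0  0
64  8  8  0
 8  8 32  0

Answer: 16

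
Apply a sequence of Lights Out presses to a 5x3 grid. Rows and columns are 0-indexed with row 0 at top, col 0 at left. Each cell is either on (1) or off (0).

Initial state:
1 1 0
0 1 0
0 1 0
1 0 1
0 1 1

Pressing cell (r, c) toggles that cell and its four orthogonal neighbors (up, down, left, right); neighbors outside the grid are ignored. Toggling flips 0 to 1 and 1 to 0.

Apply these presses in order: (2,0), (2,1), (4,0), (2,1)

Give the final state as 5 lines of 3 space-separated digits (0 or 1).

Answer: 1 1 0
1 1 0
1 0 0
1 0 1
1 0 1

Derivation:
After press 1 at (2,0):
1 1 0
1 1 0
1 0 0
0 0 1
0 1 1

After press 2 at (2,1):
1 1 0
1 0 0
0 1 1
0 1 1
0 1 1

After press 3 at (4,0):
1 1 0
1 0 0
0 1 1
1 1 1
1 0 1

After press 4 at (2,1):
1 1 0
1 1 0
1 0 0
1 0 1
1 0 1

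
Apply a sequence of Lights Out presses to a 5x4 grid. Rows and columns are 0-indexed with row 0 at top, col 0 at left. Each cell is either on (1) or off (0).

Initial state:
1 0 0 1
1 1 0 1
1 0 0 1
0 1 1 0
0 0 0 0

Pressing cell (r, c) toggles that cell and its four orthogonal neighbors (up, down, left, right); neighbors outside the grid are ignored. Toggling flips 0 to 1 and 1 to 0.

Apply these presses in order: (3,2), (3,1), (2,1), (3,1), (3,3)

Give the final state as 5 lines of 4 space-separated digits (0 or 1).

After press 1 at (3,2):
1 0 0 1
1 1 0 1
1 0 1 1
0 0 0 1
0 0 1 0

After press 2 at (3,1):
1 0 0 1
1 1 0 1
1 1 1 1
1 1 1 1
0 1 1 0

After press 3 at (2,1):
1 0 0 1
1 0 0 1
0 0 0 1
1 0 1 1
0 1 1 0

After press 4 at (3,1):
1 0 0 1
1 0 0 1
0 1 0 1
0 1 0 1
0 0 1 0

After press 5 at (3,3):
1 0 0 1
1 0 0 1
0 1 0 0
0 1 1 0
0 0 1 1

Answer: 1 0 0 1
1 0 0 1
0 1 0 0
0 1 1 0
0 0 1 1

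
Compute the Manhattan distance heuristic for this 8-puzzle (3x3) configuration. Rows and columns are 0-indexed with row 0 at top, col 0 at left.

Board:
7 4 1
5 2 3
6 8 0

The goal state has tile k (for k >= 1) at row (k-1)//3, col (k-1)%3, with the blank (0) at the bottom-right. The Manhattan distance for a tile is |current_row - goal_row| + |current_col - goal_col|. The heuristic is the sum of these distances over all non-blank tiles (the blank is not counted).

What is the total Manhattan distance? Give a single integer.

Answer: 12

Derivation:
Tile 7: at (0,0), goal (2,0), distance |0-2|+|0-0| = 2
Tile 4: at (0,1), goal (1,0), distance |0-1|+|1-0| = 2
Tile 1: at (0,2), goal (0,0), distance |0-0|+|2-0| = 2
Tile 5: at (1,0), goal (1,1), distance |1-1|+|0-1| = 1
Tile 2: at (1,1), goal (0,1), distance |1-0|+|1-1| = 1
Tile 3: at (1,2), goal (0,2), distance |1-0|+|2-2| = 1
Tile 6: at (2,0), goal (1,2), distance |2-1|+|0-2| = 3
Tile 8: at (2,1), goal (2,1), distance |2-2|+|1-1| = 0
Sum: 2 + 2 + 2 + 1 + 1 + 1 + 3 + 0 = 12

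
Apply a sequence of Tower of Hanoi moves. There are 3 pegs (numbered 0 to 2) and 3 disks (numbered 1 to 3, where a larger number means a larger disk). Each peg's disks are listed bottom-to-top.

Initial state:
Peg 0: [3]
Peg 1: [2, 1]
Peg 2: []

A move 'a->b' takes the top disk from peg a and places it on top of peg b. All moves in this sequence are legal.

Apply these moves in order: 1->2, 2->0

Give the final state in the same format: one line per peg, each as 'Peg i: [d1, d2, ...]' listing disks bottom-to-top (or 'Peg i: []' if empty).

After move 1 (1->2):
Peg 0: [3]
Peg 1: [2]
Peg 2: [1]

After move 2 (2->0):
Peg 0: [3, 1]
Peg 1: [2]
Peg 2: []

Answer: Peg 0: [3, 1]
Peg 1: [2]
Peg 2: []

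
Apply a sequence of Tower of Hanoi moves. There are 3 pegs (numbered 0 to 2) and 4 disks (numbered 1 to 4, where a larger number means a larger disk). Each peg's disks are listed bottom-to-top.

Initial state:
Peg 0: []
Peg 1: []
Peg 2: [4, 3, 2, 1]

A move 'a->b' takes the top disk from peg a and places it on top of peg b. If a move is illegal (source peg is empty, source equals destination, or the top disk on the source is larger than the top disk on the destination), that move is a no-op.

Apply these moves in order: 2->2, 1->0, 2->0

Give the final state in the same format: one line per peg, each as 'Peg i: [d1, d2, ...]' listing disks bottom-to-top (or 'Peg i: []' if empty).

After move 1 (2->2):
Peg 0: []
Peg 1: []
Peg 2: [4, 3, 2, 1]

After move 2 (1->0):
Peg 0: []
Peg 1: []
Peg 2: [4, 3, 2, 1]

After move 3 (2->0):
Peg 0: [1]
Peg 1: []
Peg 2: [4, 3, 2]

Answer: Peg 0: [1]
Peg 1: []
Peg 2: [4, 3, 2]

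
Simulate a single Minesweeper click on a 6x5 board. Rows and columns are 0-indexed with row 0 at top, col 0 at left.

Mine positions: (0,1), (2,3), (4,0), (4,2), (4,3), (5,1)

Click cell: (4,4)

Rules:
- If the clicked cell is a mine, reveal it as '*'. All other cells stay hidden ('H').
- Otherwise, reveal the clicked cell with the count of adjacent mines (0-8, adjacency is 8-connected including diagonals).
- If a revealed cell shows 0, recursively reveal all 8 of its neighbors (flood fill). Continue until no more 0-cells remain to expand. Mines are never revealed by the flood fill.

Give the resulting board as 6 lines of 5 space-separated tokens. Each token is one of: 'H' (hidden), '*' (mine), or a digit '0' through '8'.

H H H H H
H H H H H
H H H H H
H H H H H
H H H H 1
H H H H H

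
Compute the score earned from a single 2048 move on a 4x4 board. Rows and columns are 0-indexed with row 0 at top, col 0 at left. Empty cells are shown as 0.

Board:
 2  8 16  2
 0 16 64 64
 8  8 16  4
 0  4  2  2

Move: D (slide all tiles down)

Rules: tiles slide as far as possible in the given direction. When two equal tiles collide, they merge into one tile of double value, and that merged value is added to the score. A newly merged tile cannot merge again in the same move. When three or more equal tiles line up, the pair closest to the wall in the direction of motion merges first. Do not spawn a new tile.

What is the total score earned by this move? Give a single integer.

Answer: 0

Derivation:
Slide down:
col 0: [2, 0, 8, 0] -> [0, 0, 2, 8]  score +0 (running 0)
col 1: [8, 16, 8, 4] -> [8, 16, 8, 4]  score +0 (running 0)
col 2: [16, 64, 16, 2] -> [16, 64, 16, 2]  score +0 (running 0)
col 3: [2, 64, 4, 2] -> [2, 64, 4, 2]  score +0 (running 0)
Board after move:
 0  8 16  2
 0 16 64 64
 2  8 16  4
 8  4  2  2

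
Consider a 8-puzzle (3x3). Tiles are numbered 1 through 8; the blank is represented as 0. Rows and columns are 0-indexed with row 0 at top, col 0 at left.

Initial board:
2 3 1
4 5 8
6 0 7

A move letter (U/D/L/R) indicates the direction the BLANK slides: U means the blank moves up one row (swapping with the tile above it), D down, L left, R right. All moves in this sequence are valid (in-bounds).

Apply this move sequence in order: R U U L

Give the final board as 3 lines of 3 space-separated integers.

After move 1 (R):
2 3 1
4 5 8
6 7 0

After move 2 (U):
2 3 1
4 5 0
6 7 8

After move 3 (U):
2 3 0
4 5 1
6 7 8

After move 4 (L):
2 0 3
4 5 1
6 7 8

Answer: 2 0 3
4 5 1
6 7 8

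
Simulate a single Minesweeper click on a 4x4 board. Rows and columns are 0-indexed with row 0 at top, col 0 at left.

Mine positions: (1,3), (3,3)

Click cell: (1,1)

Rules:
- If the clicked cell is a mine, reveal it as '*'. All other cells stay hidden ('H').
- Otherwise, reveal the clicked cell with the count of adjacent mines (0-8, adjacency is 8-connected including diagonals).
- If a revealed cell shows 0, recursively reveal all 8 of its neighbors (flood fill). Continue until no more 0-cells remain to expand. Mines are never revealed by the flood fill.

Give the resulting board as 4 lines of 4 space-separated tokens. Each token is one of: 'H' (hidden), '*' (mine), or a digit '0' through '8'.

0 0 1 H
0 0 1 H
0 0 2 H
0 0 1 H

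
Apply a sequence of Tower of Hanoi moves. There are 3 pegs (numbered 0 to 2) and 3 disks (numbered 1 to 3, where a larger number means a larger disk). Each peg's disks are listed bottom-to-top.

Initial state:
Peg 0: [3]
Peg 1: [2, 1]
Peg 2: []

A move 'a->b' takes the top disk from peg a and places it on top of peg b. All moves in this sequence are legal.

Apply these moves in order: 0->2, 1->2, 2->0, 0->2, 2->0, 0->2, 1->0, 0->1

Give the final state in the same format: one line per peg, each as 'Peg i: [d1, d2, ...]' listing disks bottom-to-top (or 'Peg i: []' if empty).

After move 1 (0->2):
Peg 0: []
Peg 1: [2, 1]
Peg 2: [3]

After move 2 (1->2):
Peg 0: []
Peg 1: [2]
Peg 2: [3, 1]

After move 3 (2->0):
Peg 0: [1]
Peg 1: [2]
Peg 2: [3]

After move 4 (0->2):
Peg 0: []
Peg 1: [2]
Peg 2: [3, 1]

After move 5 (2->0):
Peg 0: [1]
Peg 1: [2]
Peg 2: [3]

After move 6 (0->2):
Peg 0: []
Peg 1: [2]
Peg 2: [3, 1]

After move 7 (1->0):
Peg 0: [2]
Peg 1: []
Peg 2: [3, 1]

After move 8 (0->1):
Peg 0: []
Peg 1: [2]
Peg 2: [3, 1]

Answer: Peg 0: []
Peg 1: [2]
Peg 2: [3, 1]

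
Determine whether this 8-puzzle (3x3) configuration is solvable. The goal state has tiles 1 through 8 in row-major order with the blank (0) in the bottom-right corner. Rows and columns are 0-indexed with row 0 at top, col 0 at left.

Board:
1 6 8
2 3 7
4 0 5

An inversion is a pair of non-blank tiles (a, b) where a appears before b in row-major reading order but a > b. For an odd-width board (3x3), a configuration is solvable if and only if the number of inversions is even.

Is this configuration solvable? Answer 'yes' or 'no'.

Answer: no

Derivation:
Inversions (pairs i<j in row-major order where tile[i] > tile[j] > 0): 11
11 is odd, so the puzzle is not solvable.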